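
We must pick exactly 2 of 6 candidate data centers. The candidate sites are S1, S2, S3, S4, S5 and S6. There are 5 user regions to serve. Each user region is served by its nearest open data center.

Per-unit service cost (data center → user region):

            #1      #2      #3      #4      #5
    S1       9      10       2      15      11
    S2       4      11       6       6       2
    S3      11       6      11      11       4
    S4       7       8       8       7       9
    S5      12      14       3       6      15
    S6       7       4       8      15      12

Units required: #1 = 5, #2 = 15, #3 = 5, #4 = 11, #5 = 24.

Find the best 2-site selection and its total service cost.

Choose S2 and S6; total service cost 224.

With exactly 2 open, each user region uses its cheapest among the chosen.
{S2, S6}: #1→S2 4·5=20, #2→S6 4·15=60, #3→S2 6·5=30, #4→S2 6·11=66, #5→S2 2·24=48. Service cost 224.
{S2, S3}: service cost 254
{S2, S4}: service cost 284
Among all 15 size-2 choices, {S2, S6} is lowest.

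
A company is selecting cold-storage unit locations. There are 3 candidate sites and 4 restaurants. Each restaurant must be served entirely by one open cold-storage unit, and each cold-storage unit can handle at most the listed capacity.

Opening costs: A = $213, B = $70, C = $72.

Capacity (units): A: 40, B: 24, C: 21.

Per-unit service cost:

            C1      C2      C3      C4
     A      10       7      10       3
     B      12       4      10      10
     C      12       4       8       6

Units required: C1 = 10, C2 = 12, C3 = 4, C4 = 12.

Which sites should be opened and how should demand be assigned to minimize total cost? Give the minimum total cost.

Open {B, C}: C1→B 12·10=120, C2→B 4·12=48, C3→C 8·4=32, C4→C 6·12=72.
Loads: B carries 22/24, C carries 16/21. Service 272; fixed 142; total 414.
Next best feasible plan costs 462.

Minimum total cost: 414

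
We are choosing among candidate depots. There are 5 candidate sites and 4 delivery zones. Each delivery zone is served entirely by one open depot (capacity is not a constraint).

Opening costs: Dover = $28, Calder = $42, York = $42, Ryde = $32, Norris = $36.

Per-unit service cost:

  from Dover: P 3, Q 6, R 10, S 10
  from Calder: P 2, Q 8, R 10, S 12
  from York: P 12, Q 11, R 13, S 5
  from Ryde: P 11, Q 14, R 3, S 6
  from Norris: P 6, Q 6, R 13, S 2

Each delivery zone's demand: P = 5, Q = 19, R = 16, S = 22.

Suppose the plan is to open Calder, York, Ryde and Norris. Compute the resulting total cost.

Total cost: 368

Each delivery zone is assigned to its cheapest site among the open ones.
{Calder, York, Ryde, Norris}: P→Calder 2·5=10, Q→Norris 6·19=114, R→Ryde 3·16=48, S→Norris 2·22=44. Service 216; fixed 152; total 368.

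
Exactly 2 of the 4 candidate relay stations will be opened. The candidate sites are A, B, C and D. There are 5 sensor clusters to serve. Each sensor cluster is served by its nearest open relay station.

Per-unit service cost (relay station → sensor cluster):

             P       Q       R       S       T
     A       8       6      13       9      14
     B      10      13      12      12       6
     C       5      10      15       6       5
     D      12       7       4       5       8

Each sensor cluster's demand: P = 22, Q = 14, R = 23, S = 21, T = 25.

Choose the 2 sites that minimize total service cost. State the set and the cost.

With exactly 2 open, each sensor cluster uses its cheapest among the chosen.
{C, D}: P→C 5·22=110, Q→D 7·14=98, R→D 4·23=92, S→D 5·21=105, T→C 5·25=125. Service cost 530.
{A, D}: service cost 657
{B, D}: service cost 665
Among all 6 size-2 choices, {C, D} is lowest.

Choose C and D; total service cost 530.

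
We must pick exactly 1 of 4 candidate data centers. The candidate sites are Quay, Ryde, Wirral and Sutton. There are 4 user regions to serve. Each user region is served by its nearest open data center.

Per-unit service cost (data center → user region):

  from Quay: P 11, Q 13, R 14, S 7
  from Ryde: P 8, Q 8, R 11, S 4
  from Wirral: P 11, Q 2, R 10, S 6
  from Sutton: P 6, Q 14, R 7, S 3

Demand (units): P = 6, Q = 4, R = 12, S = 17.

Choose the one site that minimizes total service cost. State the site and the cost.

With exactly 1 open, each user region uses its cheapest among the chosen.
{Sutton}: P→Sutton 6·6=36, Q→Sutton 14·4=56, R→Sutton 7·12=84, S→Sutton 3·17=51. Service cost 227.
{Ryde}: service cost 280
{Wirral}: service cost 296
Among all 4 size-1 choices, {Sutton} is lowest.

Choose Sutton only; total service cost 227.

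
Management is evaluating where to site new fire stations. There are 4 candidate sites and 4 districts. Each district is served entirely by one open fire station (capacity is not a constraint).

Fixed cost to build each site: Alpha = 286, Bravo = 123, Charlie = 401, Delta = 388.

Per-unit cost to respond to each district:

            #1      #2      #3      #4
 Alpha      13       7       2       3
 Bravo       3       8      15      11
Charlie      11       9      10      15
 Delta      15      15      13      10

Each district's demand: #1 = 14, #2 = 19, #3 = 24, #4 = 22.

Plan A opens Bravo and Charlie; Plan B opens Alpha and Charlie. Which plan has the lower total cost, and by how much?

Plan B is cheaper by 112.

Plan A: {Bravo, Charlie}: #1→Bravo 3·14=42, #2→Bravo 8·19=152, #3→Charlie 10·24=240, #4→Bravo 11·22=242. Service 676; fixed 524; total 1200.
Plan B: {Alpha, Charlie}: #1→Charlie 11·14=154, #2→Alpha 7·19=133, #3→Alpha 2·24=48, #4→Alpha 3·22=66. Service 401; fixed 687; total 1088.
Difference: |1200 − 1088| = 112.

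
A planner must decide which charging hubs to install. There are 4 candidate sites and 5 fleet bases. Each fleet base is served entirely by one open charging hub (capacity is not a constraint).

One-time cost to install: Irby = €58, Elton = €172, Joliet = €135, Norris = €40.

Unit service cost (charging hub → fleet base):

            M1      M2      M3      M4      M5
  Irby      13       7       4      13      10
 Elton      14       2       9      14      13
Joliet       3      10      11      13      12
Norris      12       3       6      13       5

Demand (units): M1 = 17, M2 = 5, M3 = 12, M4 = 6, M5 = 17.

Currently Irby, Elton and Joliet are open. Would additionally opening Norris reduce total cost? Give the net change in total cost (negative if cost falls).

Current service cost with {Irby, Elton, Joliet}: 357.
Adding Norris: each fleet base re-picks its cheapest; new service cost 272, saving 85.
Extra fixed cost: 40. Net change = 40 − 85 = -45.
(Totals: 722 → 677.)

Yes — net change −45 (cost falls by 45).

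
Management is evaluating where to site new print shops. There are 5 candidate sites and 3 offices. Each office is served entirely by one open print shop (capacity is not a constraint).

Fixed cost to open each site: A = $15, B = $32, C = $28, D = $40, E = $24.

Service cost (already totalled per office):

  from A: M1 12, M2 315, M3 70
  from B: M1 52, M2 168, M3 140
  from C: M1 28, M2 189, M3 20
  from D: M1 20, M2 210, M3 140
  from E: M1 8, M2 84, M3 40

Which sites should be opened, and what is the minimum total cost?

Open E only; minimum total cost 156.

For any fixed open set, each office goes to its cheapest open site; total = fixed + service.
{E}: M1→E 8, M2→E 84, M3→E 40. Service 132; fixed 24; total 156.
{C, E}: M1→E 8, M2→E 84, M3→C 20. Service 112; fixed 52; total 164.
{A, E}: service 132 + fixed 39 = 171
{A, B, C, D, E}: M1→E 8, M2→E 84, M3→C 20. Service 112; fixed 139; total 251.
No other subset beats 156.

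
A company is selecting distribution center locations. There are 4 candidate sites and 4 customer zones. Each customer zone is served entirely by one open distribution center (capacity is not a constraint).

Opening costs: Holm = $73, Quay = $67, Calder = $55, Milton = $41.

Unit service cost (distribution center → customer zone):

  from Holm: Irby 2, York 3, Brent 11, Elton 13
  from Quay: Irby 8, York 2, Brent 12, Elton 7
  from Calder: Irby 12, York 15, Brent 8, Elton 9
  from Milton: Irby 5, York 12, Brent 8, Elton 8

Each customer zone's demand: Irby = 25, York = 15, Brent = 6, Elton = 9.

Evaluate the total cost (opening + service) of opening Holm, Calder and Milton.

Total cost: 384

Each customer zone is assigned to its cheapest site among the open ones.
{Holm, Calder, Milton}: Irby→Holm 2·25=50, York→Holm 3·15=45, Brent→Calder 8·6=48, Elton→Milton 8·9=72. Service 215; fixed 169; total 384.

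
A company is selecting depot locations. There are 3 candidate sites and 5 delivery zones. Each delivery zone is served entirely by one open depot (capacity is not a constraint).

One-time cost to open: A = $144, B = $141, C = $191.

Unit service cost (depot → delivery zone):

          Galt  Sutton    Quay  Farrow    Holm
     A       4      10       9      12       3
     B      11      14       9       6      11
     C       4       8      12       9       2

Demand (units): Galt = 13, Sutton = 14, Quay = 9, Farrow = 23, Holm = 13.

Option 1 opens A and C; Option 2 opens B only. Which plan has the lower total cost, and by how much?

Option 1: {A, C}: Galt→A 4·13=52, Sutton→C 8·14=112, Quay→A 9·9=81, Farrow→C 9·23=207, Holm→C 2·13=26. Service 478; fixed 335; total 813.
Option 2: {B}: Galt→B 11·13=143, Sutton→B 14·14=196, Quay→B 9·9=81, Farrow→B 6·23=138, Holm→B 11·13=143. Service 701; fixed 141; total 842.
Difference: |813 − 842| = 29.

Option 1 is cheaper by 29.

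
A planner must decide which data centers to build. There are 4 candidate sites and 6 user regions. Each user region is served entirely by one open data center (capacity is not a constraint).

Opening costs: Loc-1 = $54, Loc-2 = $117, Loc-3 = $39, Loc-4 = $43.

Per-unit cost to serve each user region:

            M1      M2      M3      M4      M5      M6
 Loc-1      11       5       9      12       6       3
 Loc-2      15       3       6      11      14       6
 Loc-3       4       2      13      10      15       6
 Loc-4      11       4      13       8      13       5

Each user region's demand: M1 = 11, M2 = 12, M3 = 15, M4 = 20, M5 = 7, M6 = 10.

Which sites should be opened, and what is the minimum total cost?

Open Loc-1 and Loc-3; minimum total cost 568.

For any fixed open set, each user region goes to its cheapest open site; total = fixed + service.
{Loc-1, Loc-3}: M1→Loc-3 4·11=44, M2→Loc-3 2·12=24, M3→Loc-1 9·15=135, M4→Loc-3 10·20=200, M5→Loc-1 6·7=42, M6→Loc-1 3·10=30. Service 475; fixed 93; total 568.
{Loc-1, Loc-3, Loc-4}: service 435 + fixed 136 = 571
{Loc-1, Loc-4}: service 536 + fixed 97 = 633
{Loc-1, Loc-2, Loc-3, Loc-4}: service 390 + fixed 253 = 643
No other subset beats 568.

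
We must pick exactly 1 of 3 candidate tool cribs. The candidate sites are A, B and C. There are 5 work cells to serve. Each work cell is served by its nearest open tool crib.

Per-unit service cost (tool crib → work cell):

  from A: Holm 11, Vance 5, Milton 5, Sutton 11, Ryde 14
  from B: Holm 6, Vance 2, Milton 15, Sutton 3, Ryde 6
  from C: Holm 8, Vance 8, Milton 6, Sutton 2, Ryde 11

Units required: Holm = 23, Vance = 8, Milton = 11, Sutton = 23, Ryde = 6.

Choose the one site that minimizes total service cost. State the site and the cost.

Choose B only; total service cost 424.

With exactly 1 open, each work cell uses its cheapest among the chosen.
{B}: Holm→B 6·23=138, Vance→B 2·8=16, Milton→B 15·11=165, Sutton→B 3·23=69, Ryde→B 6·6=36. Service cost 424.
{C}: service cost 426
{A}: service cost 685
Among all 3 size-1 choices, {B} is lowest.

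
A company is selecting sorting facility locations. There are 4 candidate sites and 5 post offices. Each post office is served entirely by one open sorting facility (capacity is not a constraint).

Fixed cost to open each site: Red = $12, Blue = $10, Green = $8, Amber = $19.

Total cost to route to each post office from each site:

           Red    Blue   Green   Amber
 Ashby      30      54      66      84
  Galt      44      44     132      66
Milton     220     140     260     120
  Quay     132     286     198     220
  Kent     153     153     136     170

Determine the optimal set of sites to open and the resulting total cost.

Open Red, Green and Amber; minimum total cost 501.

For any fixed open set, each post office goes to its cheapest open site; total = fixed + service.
{Red, Green, Amber}: Ashby→Red 30, Galt→Red 44, Milton→Amber 120, Quay→Red 132, Kent→Green 136. Service 462; fixed 39; total 501.
{Red, Amber}: service 479 + fixed 31 = 510
{Red, Blue, Green, Amber}: Ashby→Red 30, Galt→Red 44, Milton→Amber 120, Quay→Red 132, Kent→Green 136. Service 462; fixed 49; total 511.
{Green}: service 792 + fixed 8 = 800
No other subset beats 501.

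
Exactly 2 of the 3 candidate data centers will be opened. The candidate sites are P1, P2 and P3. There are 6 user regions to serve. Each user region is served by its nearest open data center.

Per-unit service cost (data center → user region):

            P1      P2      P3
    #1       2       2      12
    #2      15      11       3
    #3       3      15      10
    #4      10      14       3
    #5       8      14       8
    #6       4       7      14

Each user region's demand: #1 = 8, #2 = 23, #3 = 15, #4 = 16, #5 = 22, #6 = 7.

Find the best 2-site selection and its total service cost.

Choose P1 and P3; total service cost 382.

With exactly 2 open, each user region uses its cheapest among the chosen.
{P1, P3}: #1→P1 2·8=16, #2→P3 3·23=69, #3→P1 3·15=45, #4→P3 3·16=48, #5→P1 8·22=176, #6→P1 4·7=28. Service cost 382.
{P2, P3}: service cost 508
{P1, P2}: service cost 678
Among all 3 size-2 choices, {P1, P3} is lowest.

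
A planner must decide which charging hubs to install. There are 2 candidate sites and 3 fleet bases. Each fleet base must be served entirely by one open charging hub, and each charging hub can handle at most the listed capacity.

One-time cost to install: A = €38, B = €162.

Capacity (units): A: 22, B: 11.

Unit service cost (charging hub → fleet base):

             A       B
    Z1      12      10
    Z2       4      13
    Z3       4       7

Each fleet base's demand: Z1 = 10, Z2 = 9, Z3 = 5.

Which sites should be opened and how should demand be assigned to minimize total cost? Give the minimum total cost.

Minimum total cost: 356

Open {A, B}: Z1→B 10·10=100, Z2→A 4·9=36, Z3→A 4·5=20.
Loads: A carries 14/22, B carries 10/11. Service 156; fixed 200; total 356.
Next best feasible plan costs 391.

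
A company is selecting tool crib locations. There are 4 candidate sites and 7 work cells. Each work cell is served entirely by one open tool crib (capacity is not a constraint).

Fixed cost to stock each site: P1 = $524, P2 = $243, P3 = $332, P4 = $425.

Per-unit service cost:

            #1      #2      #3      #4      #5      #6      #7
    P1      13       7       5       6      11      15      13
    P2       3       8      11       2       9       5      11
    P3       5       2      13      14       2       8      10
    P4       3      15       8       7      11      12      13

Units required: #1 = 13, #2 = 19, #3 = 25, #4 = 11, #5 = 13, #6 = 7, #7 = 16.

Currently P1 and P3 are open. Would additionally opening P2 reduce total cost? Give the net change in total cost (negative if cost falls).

Current service cost with {P1, P3}: 536.
Adding P2: each work cell re-picks its cheapest; new service cost 445, saving 91.
Extra fixed cost: 243. Net change = 243 − 91 = 152.
(Totals: 1392 → 1544.)

No — net change +152 (cost rises by 152).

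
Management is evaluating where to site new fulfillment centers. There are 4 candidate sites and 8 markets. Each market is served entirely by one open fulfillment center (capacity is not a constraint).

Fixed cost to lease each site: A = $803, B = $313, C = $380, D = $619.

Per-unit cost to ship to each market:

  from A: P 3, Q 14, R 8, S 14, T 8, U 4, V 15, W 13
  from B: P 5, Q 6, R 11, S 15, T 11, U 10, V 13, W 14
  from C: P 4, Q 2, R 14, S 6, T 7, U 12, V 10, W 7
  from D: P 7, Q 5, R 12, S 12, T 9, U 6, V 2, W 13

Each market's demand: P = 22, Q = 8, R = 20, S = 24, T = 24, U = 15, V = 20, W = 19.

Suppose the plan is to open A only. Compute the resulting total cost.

Total cost: 2276

Each market is assigned to its cheapest site among the open ones.
{A}: P→A 3·22=66, Q→A 14·8=112, R→A 8·20=160, S→A 14·24=336, T→A 8·24=192, U→A 4·15=60, V→A 15·20=300, W→A 13·19=247. Service 1473; fixed 803; total 2276.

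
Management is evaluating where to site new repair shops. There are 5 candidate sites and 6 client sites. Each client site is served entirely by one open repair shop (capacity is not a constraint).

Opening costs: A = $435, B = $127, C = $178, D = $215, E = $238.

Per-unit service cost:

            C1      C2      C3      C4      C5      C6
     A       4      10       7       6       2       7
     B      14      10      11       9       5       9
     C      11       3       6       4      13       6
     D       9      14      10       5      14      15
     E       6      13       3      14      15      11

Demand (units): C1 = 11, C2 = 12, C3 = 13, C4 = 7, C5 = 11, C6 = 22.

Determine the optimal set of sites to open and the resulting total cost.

Open C only; minimum total cost 716.

For any fixed open set, each client site goes to its cheapest open site; total = fixed + service.
{C}: C1→C 11·11=121, C2→C 3·12=36, C3→C 6·13=78, C4→C 4·7=28, C5→C 13·11=143, C6→C 6·22=132. Service 538; fixed 178; total 716.
{B, C}: service 450 + fixed 305 = 755
{B}: C1→B 14·11=154, C2→B 10·12=120, C3→B 11·13=143, C4→B 9·7=63, C5→B 5·11=55, C6→B 9·22=198. Service 733; fixed 127; total 860.
{A, B, C, D, E}: service 301 + fixed 1193 = 1494
No other subset beats 716.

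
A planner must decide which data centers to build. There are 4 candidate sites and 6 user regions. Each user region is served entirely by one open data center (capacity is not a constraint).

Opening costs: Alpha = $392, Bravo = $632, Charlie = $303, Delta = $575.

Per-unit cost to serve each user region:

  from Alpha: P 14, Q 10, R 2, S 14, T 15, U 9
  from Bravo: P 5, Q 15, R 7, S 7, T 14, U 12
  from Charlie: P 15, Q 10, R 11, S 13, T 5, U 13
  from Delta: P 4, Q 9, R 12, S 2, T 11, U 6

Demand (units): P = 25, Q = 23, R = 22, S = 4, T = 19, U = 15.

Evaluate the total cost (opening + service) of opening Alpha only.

Each user region is assigned to its cheapest site among the open ones.
{Alpha}: P→Alpha 14·25=350, Q→Alpha 10·23=230, R→Alpha 2·22=44, S→Alpha 14·4=56, T→Alpha 15·19=285, U→Alpha 9·15=135. Service 1100; fixed 392; total 1492.

Total cost: 1492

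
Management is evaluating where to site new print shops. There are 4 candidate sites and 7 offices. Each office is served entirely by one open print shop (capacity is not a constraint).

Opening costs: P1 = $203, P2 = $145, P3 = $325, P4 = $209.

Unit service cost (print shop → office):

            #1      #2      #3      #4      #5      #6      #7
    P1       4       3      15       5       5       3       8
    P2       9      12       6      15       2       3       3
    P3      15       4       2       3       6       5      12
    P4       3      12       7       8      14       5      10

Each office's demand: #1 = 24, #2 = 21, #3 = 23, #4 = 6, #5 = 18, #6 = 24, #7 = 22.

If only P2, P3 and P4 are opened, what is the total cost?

Total cost: 1073

Each office is assigned to its cheapest site among the open ones.
{P2, P3, P4}: #1→P4 3·24=72, #2→P3 4·21=84, #3→P3 2·23=46, #4→P3 3·6=18, #5→P2 2·18=36, #6→P2 3·24=72, #7→P2 3·22=66. Service 394; fixed 679; total 1073.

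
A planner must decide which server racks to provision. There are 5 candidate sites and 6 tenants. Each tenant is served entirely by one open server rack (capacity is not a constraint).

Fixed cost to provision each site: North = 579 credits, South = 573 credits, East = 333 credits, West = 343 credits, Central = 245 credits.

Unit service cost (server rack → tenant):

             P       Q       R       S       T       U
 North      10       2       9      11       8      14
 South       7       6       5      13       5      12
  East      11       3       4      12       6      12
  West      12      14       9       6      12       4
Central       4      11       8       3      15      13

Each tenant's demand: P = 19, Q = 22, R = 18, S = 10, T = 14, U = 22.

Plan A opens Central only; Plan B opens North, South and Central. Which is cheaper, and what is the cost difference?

Plan A: {Central}: P→Central 4·19=76, Q→Central 11·22=242, R→Central 8·18=144, S→Central 3·10=30, T→Central 15·14=210, U→Central 13·22=286. Service 988; fixed 245; total 1233.
Plan B: {North, South, Central}: P→Central 4·19=76, Q→North 2·22=44, R→South 5·18=90, S→Central 3·10=30, T→South 5·14=70, U→South 12·22=264. Service 574; fixed 1397; total 1971.
Difference: |1233 − 1971| = 738.

Plan A is cheaper by 738.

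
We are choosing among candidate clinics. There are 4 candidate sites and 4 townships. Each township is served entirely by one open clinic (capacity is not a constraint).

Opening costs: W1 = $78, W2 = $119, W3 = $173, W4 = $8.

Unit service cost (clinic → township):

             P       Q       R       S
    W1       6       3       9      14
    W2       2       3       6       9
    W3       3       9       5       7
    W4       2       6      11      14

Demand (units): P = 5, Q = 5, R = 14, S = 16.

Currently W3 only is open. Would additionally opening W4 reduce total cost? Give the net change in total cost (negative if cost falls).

Current service cost with {W3}: 242.
Adding W4: each township re-picks its cheapest; new service cost 222, saving 20.
Extra fixed cost: 8. Net change = 8 − 20 = -12.
(Totals: 415 → 403.)

Yes — net change −12 (cost falls by 12).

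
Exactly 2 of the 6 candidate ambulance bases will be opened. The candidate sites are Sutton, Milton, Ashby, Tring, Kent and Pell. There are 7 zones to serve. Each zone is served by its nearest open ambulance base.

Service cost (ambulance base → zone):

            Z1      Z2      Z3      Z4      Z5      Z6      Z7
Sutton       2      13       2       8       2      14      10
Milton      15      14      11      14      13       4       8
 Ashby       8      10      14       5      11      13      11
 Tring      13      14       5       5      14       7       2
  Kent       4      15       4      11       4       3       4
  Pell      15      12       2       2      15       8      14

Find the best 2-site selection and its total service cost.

With exactly 2 open, each zone uses its cheapest among the chosen.
{Kent, Pell}: Z1→Kent 4, Z2→Pell 12, Z3→Pell 2, Z4→Pell 2, Z5→Kent 4, Z6→Kent 3, Z7→Kent 4. Service cost 31.
{Sutton, Tring}: service cost 33
{Sutton, Kent}: service cost 34
Among all 15 size-2 choices, {Kent, Pell} is lowest.

Choose Kent and Pell; total service cost 31.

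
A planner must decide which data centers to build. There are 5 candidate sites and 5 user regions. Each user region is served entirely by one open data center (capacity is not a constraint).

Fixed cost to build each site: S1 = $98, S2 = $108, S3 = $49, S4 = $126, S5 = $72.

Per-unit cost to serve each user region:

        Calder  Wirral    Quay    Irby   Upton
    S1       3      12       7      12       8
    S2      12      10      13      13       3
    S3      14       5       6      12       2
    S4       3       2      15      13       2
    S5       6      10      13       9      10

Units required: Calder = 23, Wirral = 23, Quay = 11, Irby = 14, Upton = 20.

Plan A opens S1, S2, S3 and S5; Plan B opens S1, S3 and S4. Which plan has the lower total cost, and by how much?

Plan B is cheaper by 81.

Plan A: {S1, S2, S3, S5}: Calder→S1 3·23=69, Wirral→S3 5·23=115, Quay→S3 6·11=66, Irby→S5 9·14=126, Upton→S3 2·20=40. Service 416; fixed 327; total 743.
Plan B: {S1, S3, S4}: Calder→S1 3·23=69, Wirral→S4 2·23=46, Quay→S3 6·11=66, Irby→S1 12·14=168, Upton→S3 2·20=40. Service 389; fixed 273; total 662.
Difference: |743 − 662| = 81.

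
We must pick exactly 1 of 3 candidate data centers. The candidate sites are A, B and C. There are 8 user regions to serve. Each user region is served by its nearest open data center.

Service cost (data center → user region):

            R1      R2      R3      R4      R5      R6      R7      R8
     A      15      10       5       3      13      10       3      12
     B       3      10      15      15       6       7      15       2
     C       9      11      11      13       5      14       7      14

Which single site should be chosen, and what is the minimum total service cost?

Choose A only; total service cost 71.

With exactly 1 open, each user region uses its cheapest among the chosen.
{A}: R1→A 15, R2→A 10, R3→A 5, R4→A 3, R5→A 13, R6→A 10, R7→A 3, R8→A 12. Service cost 71.
{B}: service cost 73
{C}: service cost 84
Among all 3 size-1 choices, {A} is lowest.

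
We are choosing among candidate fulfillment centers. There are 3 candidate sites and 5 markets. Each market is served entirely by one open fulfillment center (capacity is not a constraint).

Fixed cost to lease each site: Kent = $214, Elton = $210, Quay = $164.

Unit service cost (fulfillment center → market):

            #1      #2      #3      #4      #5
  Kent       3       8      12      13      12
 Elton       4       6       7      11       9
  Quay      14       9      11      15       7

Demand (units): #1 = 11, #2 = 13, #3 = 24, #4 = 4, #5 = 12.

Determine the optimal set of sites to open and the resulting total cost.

Open Elton only; minimum total cost 652.

For any fixed open set, each market goes to its cheapest open site; total = fixed + service.
{Elton}: #1→Elton 4·11=44, #2→Elton 6·13=78, #3→Elton 7·24=168, #4→Elton 11·4=44, #5→Elton 9·12=108. Service 442; fixed 210; total 652.
{Elton, Quay}: service 418 + fixed 374 = 792
{Kent}: service 621 + fixed 214 = 835
{Kent, Elton, Quay}: service 407 + fixed 588 = 995
No other subset beats 652.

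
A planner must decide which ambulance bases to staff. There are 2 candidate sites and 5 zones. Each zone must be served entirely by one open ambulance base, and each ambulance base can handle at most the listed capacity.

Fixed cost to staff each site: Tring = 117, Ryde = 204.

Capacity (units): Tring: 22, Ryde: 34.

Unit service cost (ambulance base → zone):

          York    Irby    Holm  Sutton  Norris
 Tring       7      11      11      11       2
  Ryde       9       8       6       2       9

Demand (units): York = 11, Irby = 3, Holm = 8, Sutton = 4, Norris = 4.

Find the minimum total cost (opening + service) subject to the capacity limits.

Open {Ryde}: York→Ryde 9·11=99, Irby→Ryde 8·3=24, Holm→Ryde 6·8=48, Sutton→Ryde 2·4=8, Norris→Ryde 9·4=36.
Loads: Ryde carries 30/34. Service 215; fixed 204; total 419.
Next best feasible plan costs 486.

Minimum total cost: 419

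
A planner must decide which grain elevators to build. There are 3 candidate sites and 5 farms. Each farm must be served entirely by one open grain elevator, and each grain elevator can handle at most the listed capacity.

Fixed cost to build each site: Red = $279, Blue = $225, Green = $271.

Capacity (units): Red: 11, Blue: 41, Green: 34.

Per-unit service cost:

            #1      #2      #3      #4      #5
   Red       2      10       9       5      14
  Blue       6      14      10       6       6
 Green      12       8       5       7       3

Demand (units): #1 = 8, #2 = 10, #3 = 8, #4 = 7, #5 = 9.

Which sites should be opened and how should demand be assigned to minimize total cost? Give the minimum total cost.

Open {Blue, Green}: #1→Blue 6·8=48, #2→Green 8·10=80, #3→Green 5·8=40, #4→Blue 6·7=42, #5→Green 3·9=27.
Loads: Blue carries 15/41, Green carries 27/34. Service 237; fixed 496; total 733.
Next best feasible plan costs 740.

Minimum total cost: 733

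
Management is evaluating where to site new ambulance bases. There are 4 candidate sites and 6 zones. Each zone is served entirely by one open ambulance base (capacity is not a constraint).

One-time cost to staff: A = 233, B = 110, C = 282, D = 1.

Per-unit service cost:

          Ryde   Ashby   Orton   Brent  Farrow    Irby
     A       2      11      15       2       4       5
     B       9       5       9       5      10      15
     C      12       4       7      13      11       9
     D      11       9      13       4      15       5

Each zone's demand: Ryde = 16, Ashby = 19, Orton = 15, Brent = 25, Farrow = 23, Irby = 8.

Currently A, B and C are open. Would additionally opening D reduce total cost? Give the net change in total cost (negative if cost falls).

No — net change +1 (cost rises by 1).

Current service cost with {A, B, C}: 395.
Adding D: each zone re-picks its cheapest; new service cost 395, saving 0.
Extra fixed cost: 1. Net change = 1 − 0 = 1.
(Totals: 1020 → 1021.)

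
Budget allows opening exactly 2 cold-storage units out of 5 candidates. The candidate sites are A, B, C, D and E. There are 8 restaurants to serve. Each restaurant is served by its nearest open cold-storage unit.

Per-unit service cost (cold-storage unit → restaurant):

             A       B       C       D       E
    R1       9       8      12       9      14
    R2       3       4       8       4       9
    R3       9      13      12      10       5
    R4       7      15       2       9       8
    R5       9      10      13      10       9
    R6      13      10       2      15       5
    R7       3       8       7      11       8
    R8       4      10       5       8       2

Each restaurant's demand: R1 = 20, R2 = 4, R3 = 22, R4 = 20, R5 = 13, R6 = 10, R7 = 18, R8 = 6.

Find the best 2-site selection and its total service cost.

With exactly 2 open, each restaurant uses its cheapest among the chosen.
{A, C}: R1→A 9·20=180, R2→A 3·4=12, R3→A 9·22=198, R4→C 2·20=40, R5→A 9·13=117, R6→C 2·10=20, R7→A 3·18=54, R8→A 4·6=24. Service cost 645.
{A, E}: service cost 675
{C, E}: service cost 697
Among all 10 size-2 choices, {A, C} is lowest.

Choose A and C; total service cost 645.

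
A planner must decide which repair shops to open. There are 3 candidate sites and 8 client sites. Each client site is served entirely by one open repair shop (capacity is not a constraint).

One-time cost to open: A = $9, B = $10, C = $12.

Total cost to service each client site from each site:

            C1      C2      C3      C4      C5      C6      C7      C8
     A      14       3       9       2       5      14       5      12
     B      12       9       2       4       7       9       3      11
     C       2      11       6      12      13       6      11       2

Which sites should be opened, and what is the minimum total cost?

Open A and C; minimum total cost 52.

For any fixed open set, each client site goes to its cheapest open site; total = fixed + service.
{A, C}: C1→C 2, C2→A 3, C3→C 6, C4→A 2, C5→A 5, C6→C 6, C7→A 5, C8→C 2. Service 31; fixed 21; total 52.
{A, B, C}: C1→C 2, C2→A 3, C3→B 2, C4→A 2, C5→A 5, C6→C 6, C7→B 3, C8→C 2. Service 25; fixed 31; total 56.
{B, C}: service 35 + fixed 22 = 57
{A}: service 64 + fixed 9 = 73
(All 7 nonempty subsets were checked; A and C is lowest.)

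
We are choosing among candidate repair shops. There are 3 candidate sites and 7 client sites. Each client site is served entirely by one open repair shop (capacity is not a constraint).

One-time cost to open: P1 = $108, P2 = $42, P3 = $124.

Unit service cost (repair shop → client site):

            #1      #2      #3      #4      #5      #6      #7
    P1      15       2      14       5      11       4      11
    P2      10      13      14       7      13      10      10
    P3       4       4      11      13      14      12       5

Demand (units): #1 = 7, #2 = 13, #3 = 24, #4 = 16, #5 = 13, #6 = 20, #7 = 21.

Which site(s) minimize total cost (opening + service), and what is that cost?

Open P1 and P3; minimum total cost 958.

For any fixed open set, each client site goes to its cheapest open site; total = fixed + service.
{P1, P3}: #1→P3 4·7=28, #2→P1 2·13=26, #3→P3 11·24=264, #4→P1 5·16=80, #5→P1 11·13=143, #6→P1 4·20=80, #7→P3 5·21=105. Service 726; fixed 232; total 958.
{P1, P2, P3}: service 726 + fixed 274 = 1000
{P1, P2}: #1→P2 10·7=70, #2→P1 2·13=26, #3→P1 14·24=336, #4→P1 5·16=80, #5→P1 11·13=143, #6→P1 4·20=80, #7→P2 10·21=210. Service 945; fixed 150; total 1095.
{P2}: service 1266 + fixed 42 = 1308
No other subset beats 958.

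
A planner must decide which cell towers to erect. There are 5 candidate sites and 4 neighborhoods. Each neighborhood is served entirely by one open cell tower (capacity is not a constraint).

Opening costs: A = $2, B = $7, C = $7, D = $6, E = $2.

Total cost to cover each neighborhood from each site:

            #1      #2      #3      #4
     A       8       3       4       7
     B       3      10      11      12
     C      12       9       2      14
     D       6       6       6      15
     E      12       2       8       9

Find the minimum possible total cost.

Minimum total cost: 24

For any fixed open set, each neighborhood goes to its cheapest open site; total = fixed + service.
{A}: #1→A 8, #2→A 3, #3→A 4, #4→A 7. Service 22; fixed 2; total 24.
{A, E}: service 21 + fixed 4 = 25
{A, B}: #1→B 3, #2→A 3, #3→A 4, #4→A 7. Service 17; fixed 9; total 26.
{A, B, C, D, E}: #1→B 3, #2→E 2, #3→C 2, #4→A 7. Service 14; fixed 24; total 38.
No other subset beats 24.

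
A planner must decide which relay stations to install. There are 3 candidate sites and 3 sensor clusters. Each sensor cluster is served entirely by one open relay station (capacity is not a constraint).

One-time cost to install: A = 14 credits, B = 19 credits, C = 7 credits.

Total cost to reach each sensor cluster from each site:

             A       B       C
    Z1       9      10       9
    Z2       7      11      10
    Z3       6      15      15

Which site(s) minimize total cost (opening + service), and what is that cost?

Open A only; minimum total cost 36.

For any fixed open set, each sensor cluster goes to its cheapest open site; total = fixed + service.
{A}: Z1→A 9, Z2→A 7, Z3→A 6. Service 22; fixed 14; total 36.
{C}: service 34 + fixed 7 = 41
{A, C}: Z1→A 9, Z2→A 7, Z3→A 6. Service 22; fixed 21; total 43.
{A, B, C}: Z1→A 9, Z2→A 7, Z3→A 6. Service 22; fixed 40; total 62.
(All 7 nonempty subsets were checked; A only is lowest.)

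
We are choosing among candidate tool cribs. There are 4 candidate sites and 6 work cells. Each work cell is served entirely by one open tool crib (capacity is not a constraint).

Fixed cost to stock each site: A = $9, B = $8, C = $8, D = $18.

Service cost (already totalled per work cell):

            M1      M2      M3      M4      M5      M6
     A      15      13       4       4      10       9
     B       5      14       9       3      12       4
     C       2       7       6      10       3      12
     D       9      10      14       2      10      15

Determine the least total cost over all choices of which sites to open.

Minimum total cost: 41

For any fixed open set, each work cell goes to its cheapest open site; total = fixed + service.
{B, C}: M1→C 2, M2→C 7, M3→C 6, M4→B 3, M5→C 3, M6→B 4. Service 25; fixed 16; total 41.
{A, C}: M1→C 2, M2→C 7, M3→A 4, M4→A 4, M5→C 3, M6→A 9. Service 29; fixed 17; total 46.
{A, B, C}: service 23 + fixed 25 = 48
{A, B, C, D}: service 22 + fixed 43 = 65
No other subset beats 41.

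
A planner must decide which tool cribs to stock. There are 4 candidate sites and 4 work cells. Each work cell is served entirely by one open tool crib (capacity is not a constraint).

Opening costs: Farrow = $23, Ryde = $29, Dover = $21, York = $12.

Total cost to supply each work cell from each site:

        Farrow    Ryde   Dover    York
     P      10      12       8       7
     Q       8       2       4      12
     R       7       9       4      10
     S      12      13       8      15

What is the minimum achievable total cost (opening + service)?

Minimum total cost: 45

For any fixed open set, each work cell goes to its cheapest open site; total = fixed + service.
{Dover}: P→Dover 8, Q→Dover 4, R→Dover 4, S→Dover 8. Service 24; fixed 21; total 45.
{Dover, York}: service 23 + fixed 33 = 56
{York}: service 44 + fixed 12 = 56
{Farrow, Ryde, Dover, York}: service 21 + fixed 85 = 106
No other subset beats 45.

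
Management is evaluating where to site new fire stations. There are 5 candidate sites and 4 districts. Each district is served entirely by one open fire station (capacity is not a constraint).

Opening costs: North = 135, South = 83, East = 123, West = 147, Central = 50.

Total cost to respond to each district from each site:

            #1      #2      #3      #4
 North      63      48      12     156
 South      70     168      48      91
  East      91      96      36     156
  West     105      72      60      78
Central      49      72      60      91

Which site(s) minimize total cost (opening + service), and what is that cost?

For any fixed open set, each district goes to its cheapest open site; total = fixed + service.
{Central}: #1→Central 49, #2→Central 72, #3→Central 60, #4→Central 91. Service 272; fixed 50; total 322.
{North, Central}: #1→Central 49, #2→North 48, #3→North 12, #4→Central 91. Service 200; fixed 185; total 385.
{South, Central}: service 260 + fixed 133 = 393
{North, South, East, West, Central}: service 187 + fixed 538 = 725
No other subset beats 322.

Open Central only; minimum total cost 322.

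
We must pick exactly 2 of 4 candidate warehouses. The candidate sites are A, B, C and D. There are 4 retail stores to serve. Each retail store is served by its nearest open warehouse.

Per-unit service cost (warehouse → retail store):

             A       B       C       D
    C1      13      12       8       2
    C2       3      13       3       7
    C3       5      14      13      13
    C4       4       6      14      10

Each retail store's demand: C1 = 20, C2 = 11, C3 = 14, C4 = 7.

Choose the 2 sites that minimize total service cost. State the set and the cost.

Choose A and D; total service cost 171.

With exactly 2 open, each retail store uses its cheapest among the chosen.
{A, D}: C1→D 2·20=40, C2→A 3·11=33, C3→A 5·14=70, C4→A 4·7=28. Service cost 171.
{A, C}: service cost 291
{C, D}: service cost 325
Among all 6 size-2 choices, {A, D} is lowest.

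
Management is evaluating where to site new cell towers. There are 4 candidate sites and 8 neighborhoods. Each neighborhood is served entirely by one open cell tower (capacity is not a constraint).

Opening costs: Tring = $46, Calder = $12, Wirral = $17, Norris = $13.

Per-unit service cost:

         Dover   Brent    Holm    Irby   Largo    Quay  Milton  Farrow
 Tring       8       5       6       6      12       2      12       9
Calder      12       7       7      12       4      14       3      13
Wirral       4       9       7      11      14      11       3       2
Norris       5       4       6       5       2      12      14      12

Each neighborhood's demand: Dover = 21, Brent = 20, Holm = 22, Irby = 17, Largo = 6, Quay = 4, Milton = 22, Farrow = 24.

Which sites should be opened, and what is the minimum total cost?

Open Wirral and Norris; minimum total cost 581.

For any fixed open set, each neighborhood goes to its cheapest open site; total = fixed + service.
{Wirral, Norris}: Dover→Wirral 4·21=84, Brent→Norris 4·20=80, Holm→Norris 6·22=132, Irby→Norris 5·17=85, Largo→Norris 2·6=12, Quay→Wirral 11·4=44, Milton→Wirral 3·22=66, Farrow→Wirral 2·24=48. Service 551; fixed 30; total 581.
{Tring, Wirral, Norris}: service 515 + fixed 76 = 591
{Calder, Wirral, Norris}: service 551 + fixed 42 = 593
{Tring, Calder, Wirral, Norris}: service 515 + fixed 88 = 603
No other subset beats 581.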